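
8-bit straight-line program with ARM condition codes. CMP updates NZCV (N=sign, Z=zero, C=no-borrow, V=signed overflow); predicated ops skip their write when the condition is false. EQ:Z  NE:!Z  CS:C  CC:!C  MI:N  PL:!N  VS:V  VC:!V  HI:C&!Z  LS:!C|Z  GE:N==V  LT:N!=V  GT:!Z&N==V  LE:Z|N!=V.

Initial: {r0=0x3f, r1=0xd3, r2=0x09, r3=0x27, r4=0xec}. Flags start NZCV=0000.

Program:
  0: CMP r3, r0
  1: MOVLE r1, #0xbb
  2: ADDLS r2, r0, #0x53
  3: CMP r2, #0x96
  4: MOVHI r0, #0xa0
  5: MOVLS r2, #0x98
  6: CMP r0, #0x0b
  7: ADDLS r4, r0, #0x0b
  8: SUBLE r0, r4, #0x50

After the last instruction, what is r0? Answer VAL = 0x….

VAL = 0x3f

[0] flags=1000 → (cmp)
[1] flags=1000 LE?T → r1=0xbb
[2] flags=1000 LS?T → r2=0x92
[3] flags=1000 → (cmp)
[4] flags=1000 HI?F → skip
[5] flags=1000 LS?T → r2=0x98
[6] flags=0010 → (cmp)
[7] flags=0010 LS?F → skip
[8] flags=0010 LE?F → skip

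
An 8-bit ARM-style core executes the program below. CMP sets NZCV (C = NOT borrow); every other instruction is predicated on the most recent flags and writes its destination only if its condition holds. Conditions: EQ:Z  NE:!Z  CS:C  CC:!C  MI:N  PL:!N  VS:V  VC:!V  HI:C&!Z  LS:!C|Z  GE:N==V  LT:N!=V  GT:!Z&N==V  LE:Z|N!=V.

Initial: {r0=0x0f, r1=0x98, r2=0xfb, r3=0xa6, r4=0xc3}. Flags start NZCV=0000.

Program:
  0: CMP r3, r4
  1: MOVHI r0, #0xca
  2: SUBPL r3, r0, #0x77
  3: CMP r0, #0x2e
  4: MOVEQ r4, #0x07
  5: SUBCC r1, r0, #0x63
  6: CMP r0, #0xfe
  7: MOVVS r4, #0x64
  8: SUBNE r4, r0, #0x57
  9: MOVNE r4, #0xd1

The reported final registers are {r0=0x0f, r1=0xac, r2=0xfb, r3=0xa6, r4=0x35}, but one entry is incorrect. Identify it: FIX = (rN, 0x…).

FIX = (r4, 0xd1)

0: ✓ CMP  NZCV=1000
1: · MOVHI
2: · SUBPL
3: ✓ CMP  NZCV=1000
4: · MOVEQ
5: ✓ SUBCC  r1←0xac
6: ✓ CMP  NZCV=0000
7: · MOVVS
8: ✓ SUBNE  r4←0xb8
9: ✓ MOVNE  r4←0xd1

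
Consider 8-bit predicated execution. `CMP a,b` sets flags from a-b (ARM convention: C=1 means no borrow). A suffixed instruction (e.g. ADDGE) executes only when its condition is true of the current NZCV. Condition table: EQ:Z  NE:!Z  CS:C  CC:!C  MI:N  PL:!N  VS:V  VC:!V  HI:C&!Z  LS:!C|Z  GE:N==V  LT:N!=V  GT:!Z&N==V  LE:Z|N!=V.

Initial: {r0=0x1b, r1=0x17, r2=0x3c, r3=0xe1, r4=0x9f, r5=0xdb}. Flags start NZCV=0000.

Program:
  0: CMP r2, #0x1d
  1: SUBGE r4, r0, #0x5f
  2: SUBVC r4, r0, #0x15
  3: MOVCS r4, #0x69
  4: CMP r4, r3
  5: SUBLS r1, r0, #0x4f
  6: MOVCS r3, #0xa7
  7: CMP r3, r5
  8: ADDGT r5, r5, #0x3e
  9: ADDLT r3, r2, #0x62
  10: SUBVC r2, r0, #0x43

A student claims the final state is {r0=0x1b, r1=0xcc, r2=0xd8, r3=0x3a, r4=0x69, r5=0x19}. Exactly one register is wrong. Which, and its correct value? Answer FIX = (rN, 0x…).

[0] flags=0010 → (cmp)
[1] flags=0010 GE?T → r4=0xbc
[2] flags=0010 VC?T → r4=0x06
[3] flags=0010 CS?T → r4=0x69
[4] flags=1001 → (cmp)
[5] flags=1001 LS?T → r1=0xcc
[6] flags=1001 CS?F → skip
[7] flags=0010 → (cmp)
[8] flags=0010 GT?T → r5=0x19
[9] flags=0010 LT?F → skip
[10] flags=0010 VC?T → r2=0xd8

FIX = (r3, 0xe1)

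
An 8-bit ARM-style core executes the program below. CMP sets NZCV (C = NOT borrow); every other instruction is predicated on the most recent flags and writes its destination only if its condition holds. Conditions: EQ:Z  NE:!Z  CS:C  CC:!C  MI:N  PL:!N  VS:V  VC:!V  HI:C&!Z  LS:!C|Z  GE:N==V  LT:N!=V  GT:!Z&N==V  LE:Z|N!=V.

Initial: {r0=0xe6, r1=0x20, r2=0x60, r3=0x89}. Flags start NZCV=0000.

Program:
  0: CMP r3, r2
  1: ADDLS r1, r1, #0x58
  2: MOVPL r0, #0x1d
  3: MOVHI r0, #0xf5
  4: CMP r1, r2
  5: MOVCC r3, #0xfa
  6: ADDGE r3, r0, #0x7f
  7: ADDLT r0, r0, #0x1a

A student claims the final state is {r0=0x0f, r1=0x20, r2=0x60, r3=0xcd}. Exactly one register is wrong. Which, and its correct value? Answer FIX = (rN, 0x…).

[0] flags=0011 → (cmp)
[1] flags=0011 LS?F → skip
[2] flags=0011 PL?T → r0=0x1d
[3] flags=0011 HI?T → r0=0xf5
[4] flags=1000 → (cmp)
[5] flags=1000 CC?T → r3=0xfa
[6] flags=1000 GE?F → skip
[7] flags=1000 LT?T → r0=0x0f

FIX = (r3, 0xfa)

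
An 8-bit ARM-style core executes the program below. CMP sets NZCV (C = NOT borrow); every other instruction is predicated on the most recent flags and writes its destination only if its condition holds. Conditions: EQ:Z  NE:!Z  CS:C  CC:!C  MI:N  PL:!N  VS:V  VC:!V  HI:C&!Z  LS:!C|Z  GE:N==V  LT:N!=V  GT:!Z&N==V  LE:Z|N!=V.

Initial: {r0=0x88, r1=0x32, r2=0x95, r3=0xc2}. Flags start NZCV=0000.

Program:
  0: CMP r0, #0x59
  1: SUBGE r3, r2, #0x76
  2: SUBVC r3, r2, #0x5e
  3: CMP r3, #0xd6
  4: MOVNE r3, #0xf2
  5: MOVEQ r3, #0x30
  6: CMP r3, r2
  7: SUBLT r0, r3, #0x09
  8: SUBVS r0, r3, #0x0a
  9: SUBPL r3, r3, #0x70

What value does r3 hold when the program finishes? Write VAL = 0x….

[0] flags=0011 → (cmp)
[1] flags=0011 GE?F → skip
[2] flags=0011 VC?F → skip
[3] flags=1000 → (cmp)
[4] flags=1000 NE?T → r3=0xf2
[5] flags=1000 EQ?F → skip
[6] flags=0010 → (cmp)
[7] flags=0010 LT?F → skip
[8] flags=0010 VS?F → skip
[9] flags=0010 PL?T → r3=0x82

VAL = 0x82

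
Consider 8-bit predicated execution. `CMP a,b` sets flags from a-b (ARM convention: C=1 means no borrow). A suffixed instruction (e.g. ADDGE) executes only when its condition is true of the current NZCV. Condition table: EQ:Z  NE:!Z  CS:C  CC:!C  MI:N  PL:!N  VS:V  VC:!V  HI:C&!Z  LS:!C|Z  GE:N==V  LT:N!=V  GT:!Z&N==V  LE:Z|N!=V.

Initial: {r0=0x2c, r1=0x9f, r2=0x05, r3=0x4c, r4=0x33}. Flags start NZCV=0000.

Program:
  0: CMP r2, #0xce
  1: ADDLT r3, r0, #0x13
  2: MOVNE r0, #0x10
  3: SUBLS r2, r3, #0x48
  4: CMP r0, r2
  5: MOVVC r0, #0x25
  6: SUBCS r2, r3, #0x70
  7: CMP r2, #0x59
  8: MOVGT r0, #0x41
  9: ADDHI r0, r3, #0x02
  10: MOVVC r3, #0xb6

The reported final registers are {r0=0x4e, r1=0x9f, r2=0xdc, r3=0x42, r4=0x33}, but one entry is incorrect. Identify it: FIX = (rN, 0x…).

0: ✓ CMP  NZCV=0000
1: · ADDLT
2: ✓ MOVNE  r0←0x10
3: ✓ SUBLS  r2←0x04
4: ✓ CMP  NZCV=0010
5: ✓ MOVVC  r0←0x25
6: ✓ SUBCS  r2←0xdc
7: ✓ CMP  NZCV=1010
8: · MOVGT
9: ✓ ADDHI  r0←0x4e
10: ✓ MOVVC  r3←0xb6

FIX = (r3, 0xb6)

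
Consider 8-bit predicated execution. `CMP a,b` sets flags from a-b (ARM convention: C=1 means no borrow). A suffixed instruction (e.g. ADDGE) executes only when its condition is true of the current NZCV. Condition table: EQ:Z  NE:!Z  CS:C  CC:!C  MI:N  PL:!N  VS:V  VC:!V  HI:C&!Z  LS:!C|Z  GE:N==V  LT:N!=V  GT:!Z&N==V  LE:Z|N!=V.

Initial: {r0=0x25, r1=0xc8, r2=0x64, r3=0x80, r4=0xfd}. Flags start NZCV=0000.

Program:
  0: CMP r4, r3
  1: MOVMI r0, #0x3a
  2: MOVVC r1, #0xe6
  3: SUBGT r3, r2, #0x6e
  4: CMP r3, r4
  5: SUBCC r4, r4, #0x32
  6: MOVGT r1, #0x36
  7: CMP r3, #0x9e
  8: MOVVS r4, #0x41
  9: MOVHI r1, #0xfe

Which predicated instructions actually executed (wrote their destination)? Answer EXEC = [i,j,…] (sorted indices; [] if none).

0: ✓ CMP  NZCV=0010
1: · MOVMI
2: ✓ MOVVC  r1←0xe6
3: ✓ SUBGT  r3←0xf6
4: ✓ CMP  NZCV=1000
5: ✓ SUBCC  r4←0xcb
6: · MOVGT
7: ✓ CMP  NZCV=0010
8: · MOVVS
9: ✓ MOVHI  r1←0xfe

EXEC = [2,3,5,9]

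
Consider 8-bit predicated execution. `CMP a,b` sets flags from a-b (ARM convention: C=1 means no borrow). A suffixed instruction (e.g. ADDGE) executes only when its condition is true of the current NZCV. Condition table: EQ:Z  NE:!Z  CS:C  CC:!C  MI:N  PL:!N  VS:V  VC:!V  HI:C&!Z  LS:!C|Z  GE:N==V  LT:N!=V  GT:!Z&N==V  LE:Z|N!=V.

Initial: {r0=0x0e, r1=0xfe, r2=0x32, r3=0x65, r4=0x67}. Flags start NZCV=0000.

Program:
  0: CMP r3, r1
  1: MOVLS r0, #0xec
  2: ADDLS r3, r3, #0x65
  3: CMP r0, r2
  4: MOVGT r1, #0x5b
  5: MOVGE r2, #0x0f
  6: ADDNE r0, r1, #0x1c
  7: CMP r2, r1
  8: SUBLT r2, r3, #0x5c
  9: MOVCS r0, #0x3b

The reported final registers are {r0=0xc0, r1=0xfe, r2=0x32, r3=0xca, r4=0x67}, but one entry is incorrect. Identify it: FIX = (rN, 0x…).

FIX = (r0, 0x1a)

0: ✓ CMP  NZCV=0000
1: ✓ MOVLS  r0←0xec
2: ✓ ADDLS  r3←0xca
3: ✓ CMP  NZCV=1010
4: · MOVGT
5: · MOVGE
6: ✓ ADDNE  r0←0x1a
7: ✓ CMP  NZCV=0000
8: · SUBLT
9: · MOVCS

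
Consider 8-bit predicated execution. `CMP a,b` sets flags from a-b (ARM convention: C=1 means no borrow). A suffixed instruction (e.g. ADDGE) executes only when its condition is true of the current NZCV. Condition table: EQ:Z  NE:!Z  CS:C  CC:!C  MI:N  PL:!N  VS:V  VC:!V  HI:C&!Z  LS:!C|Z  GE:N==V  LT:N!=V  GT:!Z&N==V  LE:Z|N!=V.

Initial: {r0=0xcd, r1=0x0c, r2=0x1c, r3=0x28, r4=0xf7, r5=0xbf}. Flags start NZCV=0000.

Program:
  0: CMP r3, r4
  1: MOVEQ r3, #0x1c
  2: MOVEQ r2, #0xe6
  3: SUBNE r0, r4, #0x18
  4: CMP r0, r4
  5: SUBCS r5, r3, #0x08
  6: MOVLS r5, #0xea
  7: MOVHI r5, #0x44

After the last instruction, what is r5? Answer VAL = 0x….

VAL = 0xea

0: ✓ CMP  NZCV=0000
1: · MOVEQ
2: · MOVEQ
3: ✓ SUBNE  r0←0xdf
4: ✓ CMP  NZCV=1000
5: · SUBCS
6: ✓ MOVLS  r5←0xea
7: · MOVHI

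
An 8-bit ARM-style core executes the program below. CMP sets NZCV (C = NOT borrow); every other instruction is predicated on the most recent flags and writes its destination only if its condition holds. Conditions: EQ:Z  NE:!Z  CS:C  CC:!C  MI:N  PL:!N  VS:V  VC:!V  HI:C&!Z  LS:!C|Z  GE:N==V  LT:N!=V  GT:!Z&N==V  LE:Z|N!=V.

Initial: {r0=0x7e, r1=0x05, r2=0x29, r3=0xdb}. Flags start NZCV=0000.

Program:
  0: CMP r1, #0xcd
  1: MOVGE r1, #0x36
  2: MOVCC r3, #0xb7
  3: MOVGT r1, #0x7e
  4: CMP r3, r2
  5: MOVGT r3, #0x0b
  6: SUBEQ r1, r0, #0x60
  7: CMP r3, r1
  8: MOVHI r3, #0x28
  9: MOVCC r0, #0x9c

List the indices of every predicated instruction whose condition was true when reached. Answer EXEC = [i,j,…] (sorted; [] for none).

EXEC = [1,2,3,8]

0: ✓ CMP  NZCV=0000
1: ✓ MOVGE  r1←0x36
2: ✓ MOVCC  r3←0xb7
3: ✓ MOVGT  r1←0x7e
4: ✓ CMP  NZCV=1010
5: · MOVGT
6: · SUBEQ
7: ✓ CMP  NZCV=0011
8: ✓ MOVHI  r3←0x28
9: · MOVCC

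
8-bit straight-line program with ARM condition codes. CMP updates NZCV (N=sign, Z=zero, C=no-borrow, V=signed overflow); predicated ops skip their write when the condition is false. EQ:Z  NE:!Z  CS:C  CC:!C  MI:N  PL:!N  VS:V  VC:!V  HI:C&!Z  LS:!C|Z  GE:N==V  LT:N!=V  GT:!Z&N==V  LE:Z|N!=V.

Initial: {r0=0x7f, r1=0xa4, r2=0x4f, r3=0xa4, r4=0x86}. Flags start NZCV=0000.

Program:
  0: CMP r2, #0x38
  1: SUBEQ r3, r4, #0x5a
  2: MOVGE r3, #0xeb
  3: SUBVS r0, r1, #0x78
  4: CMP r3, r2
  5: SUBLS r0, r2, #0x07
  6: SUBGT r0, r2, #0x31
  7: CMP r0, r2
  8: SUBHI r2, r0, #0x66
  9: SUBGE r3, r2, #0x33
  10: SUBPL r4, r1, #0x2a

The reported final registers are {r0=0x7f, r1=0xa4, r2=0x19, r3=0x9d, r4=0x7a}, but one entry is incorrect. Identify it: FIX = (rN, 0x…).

0: ✓ CMP  NZCV=0010
1: · SUBEQ
2: ✓ MOVGE  r3←0xeb
3: · SUBVS
4: ✓ CMP  NZCV=1010
5: · SUBLS
6: · SUBGT
7: ✓ CMP  NZCV=0010
8: ✓ SUBHI  r2←0x19
9: ✓ SUBGE  r3←0xe6
10: ✓ SUBPL  r4←0x7a

FIX = (r3, 0xe6)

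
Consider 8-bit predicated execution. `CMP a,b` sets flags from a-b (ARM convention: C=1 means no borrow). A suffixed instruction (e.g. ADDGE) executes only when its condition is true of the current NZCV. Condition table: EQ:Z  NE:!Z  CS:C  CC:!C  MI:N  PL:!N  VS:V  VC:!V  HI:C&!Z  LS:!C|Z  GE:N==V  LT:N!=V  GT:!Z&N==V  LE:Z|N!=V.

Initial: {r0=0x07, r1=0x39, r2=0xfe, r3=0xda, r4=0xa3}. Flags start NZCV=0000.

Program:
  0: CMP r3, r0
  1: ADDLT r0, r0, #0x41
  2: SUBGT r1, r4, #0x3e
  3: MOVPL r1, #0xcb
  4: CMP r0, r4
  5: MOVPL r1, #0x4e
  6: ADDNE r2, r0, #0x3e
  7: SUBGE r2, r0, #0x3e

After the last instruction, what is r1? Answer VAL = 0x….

[0] flags=1010 → (cmp)
[1] flags=1010 LT?T → r0=0x48
[2] flags=1010 GT?F → skip
[3] flags=1010 PL?F → skip
[4] flags=1001 → (cmp)
[5] flags=1001 PL?F → skip
[6] flags=1001 NE?T → r2=0x86
[7] flags=1001 GE?T → r2=0x0a

VAL = 0x39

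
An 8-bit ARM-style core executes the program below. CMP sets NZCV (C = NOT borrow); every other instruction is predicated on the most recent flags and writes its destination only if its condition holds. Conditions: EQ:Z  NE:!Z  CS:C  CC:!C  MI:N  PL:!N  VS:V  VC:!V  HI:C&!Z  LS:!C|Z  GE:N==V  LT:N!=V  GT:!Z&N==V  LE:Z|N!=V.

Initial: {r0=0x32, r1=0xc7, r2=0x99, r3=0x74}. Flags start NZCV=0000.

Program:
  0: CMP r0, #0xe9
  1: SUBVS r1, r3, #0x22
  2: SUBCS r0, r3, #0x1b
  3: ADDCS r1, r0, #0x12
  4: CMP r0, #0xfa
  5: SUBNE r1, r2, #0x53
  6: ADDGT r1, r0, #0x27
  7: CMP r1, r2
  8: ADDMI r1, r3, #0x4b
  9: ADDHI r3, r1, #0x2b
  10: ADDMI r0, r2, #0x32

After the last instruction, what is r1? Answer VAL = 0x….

VAL = 0xbf

[0] flags=0000 → (cmp)
[1] flags=0000 VS?F → skip
[2] flags=0000 CS?F → skip
[3] flags=0000 CS?F → skip
[4] flags=0000 → (cmp)
[5] flags=0000 NE?T → r1=0x46
[6] flags=0000 GT?T → r1=0x59
[7] flags=1001 → (cmp)
[8] flags=1001 MI?T → r1=0xbf
[9] flags=1001 HI?F → skip
[10] flags=1001 MI?T → r0=0xcb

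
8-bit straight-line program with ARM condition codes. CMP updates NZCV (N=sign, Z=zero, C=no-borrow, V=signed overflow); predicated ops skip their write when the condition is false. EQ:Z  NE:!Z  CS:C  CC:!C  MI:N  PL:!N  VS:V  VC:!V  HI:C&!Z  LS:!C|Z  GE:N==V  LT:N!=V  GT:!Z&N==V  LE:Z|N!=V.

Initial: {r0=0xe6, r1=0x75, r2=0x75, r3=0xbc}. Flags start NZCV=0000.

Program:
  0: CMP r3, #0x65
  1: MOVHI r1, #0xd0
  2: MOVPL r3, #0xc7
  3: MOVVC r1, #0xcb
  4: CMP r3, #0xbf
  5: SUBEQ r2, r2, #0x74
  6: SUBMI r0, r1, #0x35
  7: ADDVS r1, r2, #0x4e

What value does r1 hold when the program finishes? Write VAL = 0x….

VAL = 0xd0

0: ✓ CMP  NZCV=0011
1: ✓ MOVHI  r1←0xd0
2: ✓ MOVPL  r3←0xc7
3: · MOVVC
4: ✓ CMP  NZCV=0010
5: · SUBEQ
6: · SUBMI
7: · ADDVS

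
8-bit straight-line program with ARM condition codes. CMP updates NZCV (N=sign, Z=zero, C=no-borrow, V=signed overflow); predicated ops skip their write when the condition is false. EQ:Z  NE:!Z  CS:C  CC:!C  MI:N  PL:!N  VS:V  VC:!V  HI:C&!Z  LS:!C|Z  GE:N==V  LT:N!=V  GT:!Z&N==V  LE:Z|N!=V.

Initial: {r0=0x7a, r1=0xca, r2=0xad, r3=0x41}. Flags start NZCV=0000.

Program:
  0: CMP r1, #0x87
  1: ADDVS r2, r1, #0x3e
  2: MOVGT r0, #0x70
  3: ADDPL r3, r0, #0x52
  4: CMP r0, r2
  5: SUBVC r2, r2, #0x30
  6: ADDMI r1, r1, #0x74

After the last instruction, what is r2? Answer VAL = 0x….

[0] flags=0010 → (cmp)
[1] flags=0010 VS?F → skip
[2] flags=0010 GT?T → r0=0x70
[3] flags=0010 PL?T → r3=0xc2
[4] flags=1001 → (cmp)
[5] flags=1001 VC?F → skip
[6] flags=1001 MI?T → r1=0x3e

VAL = 0xad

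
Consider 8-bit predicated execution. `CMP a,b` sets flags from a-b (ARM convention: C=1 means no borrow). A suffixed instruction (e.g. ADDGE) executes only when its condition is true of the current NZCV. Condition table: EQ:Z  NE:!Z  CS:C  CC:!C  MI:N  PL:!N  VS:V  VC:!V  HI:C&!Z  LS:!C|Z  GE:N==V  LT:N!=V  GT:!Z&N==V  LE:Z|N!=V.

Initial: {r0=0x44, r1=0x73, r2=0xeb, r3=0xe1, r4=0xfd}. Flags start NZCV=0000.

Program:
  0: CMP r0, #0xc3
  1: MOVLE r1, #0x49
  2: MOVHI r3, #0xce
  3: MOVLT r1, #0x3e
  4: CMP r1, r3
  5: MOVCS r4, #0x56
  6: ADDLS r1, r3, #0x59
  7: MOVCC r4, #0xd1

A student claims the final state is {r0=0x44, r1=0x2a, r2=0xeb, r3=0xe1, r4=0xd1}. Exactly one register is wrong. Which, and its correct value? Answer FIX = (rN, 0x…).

0: ✓ CMP  NZCV=1001
1: · MOVLE
2: · MOVHI
3: · MOVLT
4: ✓ CMP  NZCV=1001
5: · MOVCS
6: ✓ ADDLS  r1←0x3a
7: ✓ MOVCC  r4←0xd1

FIX = (r1, 0x3a)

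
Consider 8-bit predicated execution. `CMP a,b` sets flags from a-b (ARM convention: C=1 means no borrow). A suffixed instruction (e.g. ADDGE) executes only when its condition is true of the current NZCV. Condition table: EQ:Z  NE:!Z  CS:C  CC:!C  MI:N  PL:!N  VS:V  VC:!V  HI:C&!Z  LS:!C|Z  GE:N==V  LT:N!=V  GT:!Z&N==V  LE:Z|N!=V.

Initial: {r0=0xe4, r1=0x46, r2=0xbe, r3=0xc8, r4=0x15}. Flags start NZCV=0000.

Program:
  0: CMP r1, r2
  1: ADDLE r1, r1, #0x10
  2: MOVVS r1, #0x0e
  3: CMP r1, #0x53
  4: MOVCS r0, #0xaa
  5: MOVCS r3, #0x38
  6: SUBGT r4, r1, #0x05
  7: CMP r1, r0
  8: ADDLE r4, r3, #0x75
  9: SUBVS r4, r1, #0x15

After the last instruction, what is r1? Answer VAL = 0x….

[0] flags=1001 → (cmp)
[1] flags=1001 LE?F → skip
[2] flags=1001 VS?T → r1=0x0e
[3] flags=1000 → (cmp)
[4] flags=1000 CS?F → skip
[5] flags=1000 CS?F → skip
[6] flags=1000 GT?F → skip
[7] flags=0000 → (cmp)
[8] flags=0000 LE?F → skip
[9] flags=0000 VS?F → skip

VAL = 0x0e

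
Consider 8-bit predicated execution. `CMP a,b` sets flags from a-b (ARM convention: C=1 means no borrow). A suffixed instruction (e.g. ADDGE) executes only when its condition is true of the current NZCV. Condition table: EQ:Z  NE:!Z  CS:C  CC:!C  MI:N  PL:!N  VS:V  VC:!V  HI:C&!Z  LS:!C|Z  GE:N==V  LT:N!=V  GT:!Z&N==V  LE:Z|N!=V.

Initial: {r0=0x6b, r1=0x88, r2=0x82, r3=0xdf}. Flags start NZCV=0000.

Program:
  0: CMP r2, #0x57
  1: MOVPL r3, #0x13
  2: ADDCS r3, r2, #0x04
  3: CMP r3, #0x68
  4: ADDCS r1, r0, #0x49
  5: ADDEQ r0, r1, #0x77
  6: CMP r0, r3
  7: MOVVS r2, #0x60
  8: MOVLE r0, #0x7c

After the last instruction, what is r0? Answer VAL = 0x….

0: ✓ CMP  NZCV=0011
1: ✓ MOVPL  r3←0x13
2: ✓ ADDCS  r3←0x86
3: ✓ CMP  NZCV=0011
4: ✓ ADDCS  r1←0xb4
5: · ADDEQ
6: ✓ CMP  NZCV=1001
7: ✓ MOVVS  r2←0x60
8: · MOVLE

VAL = 0x6b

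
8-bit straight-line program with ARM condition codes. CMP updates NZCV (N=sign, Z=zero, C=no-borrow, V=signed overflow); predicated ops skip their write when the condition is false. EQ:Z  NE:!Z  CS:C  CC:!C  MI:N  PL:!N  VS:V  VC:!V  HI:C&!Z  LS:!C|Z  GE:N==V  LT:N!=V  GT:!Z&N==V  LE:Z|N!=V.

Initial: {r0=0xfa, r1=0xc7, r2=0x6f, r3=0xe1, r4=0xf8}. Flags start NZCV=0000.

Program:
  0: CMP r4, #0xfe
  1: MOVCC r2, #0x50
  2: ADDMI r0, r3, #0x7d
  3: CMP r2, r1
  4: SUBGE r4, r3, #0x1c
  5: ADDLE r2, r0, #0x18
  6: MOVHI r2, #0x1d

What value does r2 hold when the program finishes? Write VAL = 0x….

0: ✓ CMP  NZCV=1000
1: ✓ MOVCC  r2←0x50
2: ✓ ADDMI  r0←0x5e
3: ✓ CMP  NZCV=1001
4: ✓ SUBGE  r4←0xc5
5: · ADDLE
6: · MOVHI

VAL = 0x50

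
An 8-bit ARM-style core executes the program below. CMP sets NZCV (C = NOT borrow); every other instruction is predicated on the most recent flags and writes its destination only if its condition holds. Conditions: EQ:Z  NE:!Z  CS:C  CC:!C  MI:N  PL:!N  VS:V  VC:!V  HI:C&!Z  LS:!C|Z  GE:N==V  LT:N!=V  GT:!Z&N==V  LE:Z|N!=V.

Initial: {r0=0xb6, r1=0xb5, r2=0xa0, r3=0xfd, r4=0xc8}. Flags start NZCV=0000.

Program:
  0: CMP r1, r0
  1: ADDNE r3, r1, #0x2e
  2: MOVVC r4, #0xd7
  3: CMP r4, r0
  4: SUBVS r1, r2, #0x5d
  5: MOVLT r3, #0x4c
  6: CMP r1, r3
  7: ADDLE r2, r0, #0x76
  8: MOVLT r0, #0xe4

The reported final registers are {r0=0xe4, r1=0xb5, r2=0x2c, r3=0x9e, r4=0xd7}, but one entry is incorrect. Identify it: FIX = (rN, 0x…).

FIX = (r3, 0xe3)

[0] flags=1000 → (cmp)
[1] flags=1000 NE?T → r3=0xe3
[2] flags=1000 VC?T → r4=0xd7
[3] flags=0010 → (cmp)
[4] flags=0010 VS?F → skip
[5] flags=0010 LT?F → skip
[6] flags=1000 → (cmp)
[7] flags=1000 LE?T → r2=0x2c
[8] flags=1000 LT?T → r0=0xe4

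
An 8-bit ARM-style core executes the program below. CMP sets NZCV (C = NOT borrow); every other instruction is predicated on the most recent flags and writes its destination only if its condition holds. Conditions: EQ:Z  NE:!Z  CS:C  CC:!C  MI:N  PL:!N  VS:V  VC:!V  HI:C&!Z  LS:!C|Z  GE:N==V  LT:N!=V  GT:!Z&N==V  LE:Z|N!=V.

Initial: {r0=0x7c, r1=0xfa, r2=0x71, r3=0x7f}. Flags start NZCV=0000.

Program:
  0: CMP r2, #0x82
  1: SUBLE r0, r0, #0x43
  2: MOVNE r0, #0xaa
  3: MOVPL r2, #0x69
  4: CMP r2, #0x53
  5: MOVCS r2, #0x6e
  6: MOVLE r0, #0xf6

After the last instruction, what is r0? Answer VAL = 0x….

VAL = 0xaa

0: ✓ CMP  NZCV=1001
1: · SUBLE
2: ✓ MOVNE  r0←0xaa
3: · MOVPL
4: ✓ CMP  NZCV=0010
5: ✓ MOVCS  r2←0x6e
6: · MOVLE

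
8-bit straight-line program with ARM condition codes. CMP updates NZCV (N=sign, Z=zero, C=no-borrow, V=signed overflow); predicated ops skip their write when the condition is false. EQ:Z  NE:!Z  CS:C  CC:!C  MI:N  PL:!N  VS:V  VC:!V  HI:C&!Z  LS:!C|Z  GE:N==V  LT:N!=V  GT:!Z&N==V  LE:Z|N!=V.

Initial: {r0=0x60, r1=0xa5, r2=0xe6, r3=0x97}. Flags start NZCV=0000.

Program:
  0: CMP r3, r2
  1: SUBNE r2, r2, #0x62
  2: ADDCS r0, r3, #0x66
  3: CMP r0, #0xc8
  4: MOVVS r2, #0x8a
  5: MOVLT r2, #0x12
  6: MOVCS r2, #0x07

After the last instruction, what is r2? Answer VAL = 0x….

[0] flags=1000 → (cmp)
[1] flags=1000 NE?T → r2=0x84
[2] flags=1000 CS?F → skip
[3] flags=1001 → (cmp)
[4] flags=1001 VS?T → r2=0x8a
[5] flags=1001 LT?F → skip
[6] flags=1001 CS?F → skip

VAL = 0x8a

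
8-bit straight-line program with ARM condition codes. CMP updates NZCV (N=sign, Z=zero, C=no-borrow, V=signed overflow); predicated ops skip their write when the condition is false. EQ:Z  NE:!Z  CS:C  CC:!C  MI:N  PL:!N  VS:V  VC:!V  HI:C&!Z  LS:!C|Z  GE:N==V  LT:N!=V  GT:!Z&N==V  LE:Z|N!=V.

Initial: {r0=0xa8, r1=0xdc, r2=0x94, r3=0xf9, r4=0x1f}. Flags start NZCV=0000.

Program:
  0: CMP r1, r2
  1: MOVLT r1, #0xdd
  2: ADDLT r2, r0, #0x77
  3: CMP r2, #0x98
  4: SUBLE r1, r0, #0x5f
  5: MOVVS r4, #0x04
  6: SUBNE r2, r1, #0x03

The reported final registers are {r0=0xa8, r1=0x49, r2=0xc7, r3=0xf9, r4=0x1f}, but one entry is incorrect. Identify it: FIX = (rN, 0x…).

0: ✓ CMP  NZCV=0010
1: · MOVLT
2: · ADDLT
3: ✓ CMP  NZCV=1000
4: ✓ SUBLE  r1←0x49
5: · MOVVS
6: ✓ SUBNE  r2←0x46

FIX = (r2, 0x46)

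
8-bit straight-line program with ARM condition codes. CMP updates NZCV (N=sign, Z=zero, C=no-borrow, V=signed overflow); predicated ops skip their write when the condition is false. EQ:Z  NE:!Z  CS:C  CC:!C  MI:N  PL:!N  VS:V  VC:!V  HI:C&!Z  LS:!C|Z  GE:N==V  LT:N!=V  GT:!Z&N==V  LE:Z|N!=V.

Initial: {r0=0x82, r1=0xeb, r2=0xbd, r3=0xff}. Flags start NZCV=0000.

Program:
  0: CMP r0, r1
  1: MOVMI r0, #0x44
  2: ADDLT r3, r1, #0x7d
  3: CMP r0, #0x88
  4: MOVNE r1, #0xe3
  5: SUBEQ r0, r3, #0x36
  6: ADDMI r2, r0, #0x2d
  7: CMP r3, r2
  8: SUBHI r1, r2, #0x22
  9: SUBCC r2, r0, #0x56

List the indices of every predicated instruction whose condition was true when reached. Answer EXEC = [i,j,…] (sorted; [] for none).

EXEC = [1,2,4,6,9]

[0] flags=1000 → (cmp)
[1] flags=1000 MI?T → r0=0x44
[2] flags=1000 LT?T → r3=0x68
[3] flags=1001 → (cmp)
[4] flags=1001 NE?T → r1=0xe3
[5] flags=1001 EQ?F → skip
[6] flags=1001 MI?T → r2=0x71
[7] flags=1000 → (cmp)
[8] flags=1000 HI?F → skip
[9] flags=1000 CC?T → r2=0xee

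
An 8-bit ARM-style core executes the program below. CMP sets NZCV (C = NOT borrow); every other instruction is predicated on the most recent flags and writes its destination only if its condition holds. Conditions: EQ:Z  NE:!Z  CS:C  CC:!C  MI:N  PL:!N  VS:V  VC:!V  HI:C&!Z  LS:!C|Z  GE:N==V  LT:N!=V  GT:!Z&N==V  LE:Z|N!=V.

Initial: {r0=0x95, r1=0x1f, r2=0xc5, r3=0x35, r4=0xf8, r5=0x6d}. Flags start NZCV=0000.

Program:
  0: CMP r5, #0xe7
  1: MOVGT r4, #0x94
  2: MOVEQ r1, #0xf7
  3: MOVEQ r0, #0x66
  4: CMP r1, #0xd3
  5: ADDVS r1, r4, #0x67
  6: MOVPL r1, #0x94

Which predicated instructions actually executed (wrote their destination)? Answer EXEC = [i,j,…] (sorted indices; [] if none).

0: ✓ CMP  NZCV=1001
1: ✓ MOVGT  r4←0x94
2: · MOVEQ
3: · MOVEQ
4: ✓ CMP  NZCV=0000
5: · ADDVS
6: ✓ MOVPL  r1←0x94

EXEC = [1,6]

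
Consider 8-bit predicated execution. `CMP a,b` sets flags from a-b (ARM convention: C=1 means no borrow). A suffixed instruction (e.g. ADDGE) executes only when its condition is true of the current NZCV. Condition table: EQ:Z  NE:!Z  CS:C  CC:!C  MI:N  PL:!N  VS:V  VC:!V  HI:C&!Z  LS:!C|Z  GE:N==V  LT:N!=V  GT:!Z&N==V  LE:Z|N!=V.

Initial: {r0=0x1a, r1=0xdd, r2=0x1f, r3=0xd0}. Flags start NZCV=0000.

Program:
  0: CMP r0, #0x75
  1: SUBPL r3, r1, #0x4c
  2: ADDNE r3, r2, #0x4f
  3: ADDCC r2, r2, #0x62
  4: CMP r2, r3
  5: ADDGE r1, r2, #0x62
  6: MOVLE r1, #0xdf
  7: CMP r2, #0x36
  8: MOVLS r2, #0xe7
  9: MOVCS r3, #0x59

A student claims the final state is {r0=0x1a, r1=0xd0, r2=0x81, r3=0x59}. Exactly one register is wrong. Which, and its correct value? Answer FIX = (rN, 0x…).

FIX = (r1, 0xdf)

[0] flags=1000 → (cmp)
[1] flags=1000 PL?F → skip
[2] flags=1000 NE?T → r3=0x6e
[3] flags=1000 CC?T → r2=0x81
[4] flags=0011 → (cmp)
[5] flags=0011 GE?F → skip
[6] flags=0011 LE?T → r1=0xdf
[7] flags=0011 → (cmp)
[8] flags=0011 LS?F → skip
[9] flags=0011 CS?T → r3=0x59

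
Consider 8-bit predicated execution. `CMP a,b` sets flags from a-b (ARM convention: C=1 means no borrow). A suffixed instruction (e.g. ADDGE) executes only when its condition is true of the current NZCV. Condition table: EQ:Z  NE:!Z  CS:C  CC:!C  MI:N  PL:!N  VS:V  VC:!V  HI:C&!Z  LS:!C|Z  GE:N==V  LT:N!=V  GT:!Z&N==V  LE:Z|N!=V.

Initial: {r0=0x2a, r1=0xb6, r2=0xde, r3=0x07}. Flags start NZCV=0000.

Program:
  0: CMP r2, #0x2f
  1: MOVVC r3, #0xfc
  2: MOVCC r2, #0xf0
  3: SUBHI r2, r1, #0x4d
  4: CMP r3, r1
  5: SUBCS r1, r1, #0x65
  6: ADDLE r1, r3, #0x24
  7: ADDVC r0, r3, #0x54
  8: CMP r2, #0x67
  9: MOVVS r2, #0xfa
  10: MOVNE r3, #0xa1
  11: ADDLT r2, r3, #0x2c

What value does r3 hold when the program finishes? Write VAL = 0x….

VAL = 0xa1

[0] flags=1010 → (cmp)
[1] flags=1010 VC?T → r3=0xfc
[2] flags=1010 CC?F → skip
[3] flags=1010 HI?T → r2=0x69
[4] flags=0010 → (cmp)
[5] flags=0010 CS?T → r1=0x51
[6] flags=0010 LE?F → skip
[7] flags=0010 VC?T → r0=0x50
[8] flags=0010 → (cmp)
[9] flags=0010 VS?F → skip
[10] flags=0010 NE?T → r3=0xa1
[11] flags=0010 LT?F → skip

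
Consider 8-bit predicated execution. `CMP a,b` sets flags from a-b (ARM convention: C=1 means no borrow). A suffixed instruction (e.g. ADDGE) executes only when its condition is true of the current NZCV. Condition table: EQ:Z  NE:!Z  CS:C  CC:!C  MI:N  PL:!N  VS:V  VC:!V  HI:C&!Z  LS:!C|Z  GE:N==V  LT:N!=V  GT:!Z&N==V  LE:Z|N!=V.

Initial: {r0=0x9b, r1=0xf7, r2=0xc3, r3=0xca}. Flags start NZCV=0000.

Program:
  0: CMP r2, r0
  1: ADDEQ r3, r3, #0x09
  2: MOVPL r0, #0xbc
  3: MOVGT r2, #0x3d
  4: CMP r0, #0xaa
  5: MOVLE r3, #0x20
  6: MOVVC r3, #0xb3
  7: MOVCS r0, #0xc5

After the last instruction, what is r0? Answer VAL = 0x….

VAL = 0xc5

0: ✓ CMP  NZCV=0010
1: · ADDEQ
2: ✓ MOVPL  r0←0xbc
3: ✓ MOVGT  r2←0x3d
4: ✓ CMP  NZCV=0010
5: · MOVLE
6: ✓ MOVVC  r3←0xb3
7: ✓ MOVCS  r0←0xc5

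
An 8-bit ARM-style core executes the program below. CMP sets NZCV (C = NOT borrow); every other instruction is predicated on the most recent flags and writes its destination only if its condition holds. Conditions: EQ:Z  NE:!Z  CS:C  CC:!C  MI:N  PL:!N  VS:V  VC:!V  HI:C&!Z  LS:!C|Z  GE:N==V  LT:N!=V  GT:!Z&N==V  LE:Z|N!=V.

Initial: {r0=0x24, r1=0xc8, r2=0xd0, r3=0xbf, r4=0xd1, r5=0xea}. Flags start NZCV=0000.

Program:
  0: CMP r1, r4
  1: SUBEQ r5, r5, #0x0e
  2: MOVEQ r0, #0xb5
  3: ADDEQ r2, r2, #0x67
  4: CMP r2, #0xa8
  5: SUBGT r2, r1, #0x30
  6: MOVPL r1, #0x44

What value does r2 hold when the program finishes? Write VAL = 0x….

VAL = 0x98

[0] flags=1000 → (cmp)
[1] flags=1000 EQ?F → skip
[2] flags=1000 EQ?F → skip
[3] flags=1000 EQ?F → skip
[4] flags=0010 → (cmp)
[5] flags=0010 GT?T → r2=0x98
[6] flags=0010 PL?T → r1=0x44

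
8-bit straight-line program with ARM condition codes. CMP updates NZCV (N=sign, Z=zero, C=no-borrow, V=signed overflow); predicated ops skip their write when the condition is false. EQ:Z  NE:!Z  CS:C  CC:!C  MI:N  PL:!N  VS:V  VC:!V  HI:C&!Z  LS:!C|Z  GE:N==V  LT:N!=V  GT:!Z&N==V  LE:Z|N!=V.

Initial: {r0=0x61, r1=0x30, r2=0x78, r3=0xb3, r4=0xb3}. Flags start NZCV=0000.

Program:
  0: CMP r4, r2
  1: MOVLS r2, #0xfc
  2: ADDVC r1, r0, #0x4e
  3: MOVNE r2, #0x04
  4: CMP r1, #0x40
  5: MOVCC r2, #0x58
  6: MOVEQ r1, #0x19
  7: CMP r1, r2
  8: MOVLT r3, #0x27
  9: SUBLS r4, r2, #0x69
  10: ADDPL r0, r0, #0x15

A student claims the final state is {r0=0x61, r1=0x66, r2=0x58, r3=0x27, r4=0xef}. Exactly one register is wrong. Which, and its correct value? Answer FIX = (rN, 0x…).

[0] flags=0011 → (cmp)
[1] flags=0011 LS?F → skip
[2] flags=0011 VC?F → skip
[3] flags=0011 NE?T → r2=0x04
[4] flags=1000 → (cmp)
[5] flags=1000 CC?T → r2=0x58
[6] flags=1000 EQ?F → skip
[7] flags=1000 → (cmp)
[8] flags=1000 LT?T → r3=0x27
[9] flags=1000 LS?T → r4=0xef
[10] flags=1000 PL?F → skip

FIX = (r1, 0x30)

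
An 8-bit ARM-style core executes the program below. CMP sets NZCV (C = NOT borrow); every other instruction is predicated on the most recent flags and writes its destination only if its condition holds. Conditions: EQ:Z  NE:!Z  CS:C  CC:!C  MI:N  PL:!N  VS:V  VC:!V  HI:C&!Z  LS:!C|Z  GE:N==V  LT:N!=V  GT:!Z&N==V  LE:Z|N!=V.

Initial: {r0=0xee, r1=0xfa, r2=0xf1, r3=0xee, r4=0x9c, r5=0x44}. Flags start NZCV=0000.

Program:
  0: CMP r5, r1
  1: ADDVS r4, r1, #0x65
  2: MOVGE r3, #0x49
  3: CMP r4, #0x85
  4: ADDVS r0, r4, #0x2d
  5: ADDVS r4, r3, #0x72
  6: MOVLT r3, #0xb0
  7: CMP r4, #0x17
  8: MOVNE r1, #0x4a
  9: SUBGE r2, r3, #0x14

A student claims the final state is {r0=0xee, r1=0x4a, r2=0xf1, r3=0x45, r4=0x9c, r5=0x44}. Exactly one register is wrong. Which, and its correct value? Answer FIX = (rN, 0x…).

[0] flags=0000 → (cmp)
[1] flags=0000 VS?F → skip
[2] flags=0000 GE?T → r3=0x49
[3] flags=0010 → (cmp)
[4] flags=0010 VS?F → skip
[5] flags=0010 VS?F → skip
[6] flags=0010 LT?F → skip
[7] flags=1010 → (cmp)
[8] flags=1010 NE?T → r1=0x4a
[9] flags=1010 GE?F → skip

FIX = (r3, 0x49)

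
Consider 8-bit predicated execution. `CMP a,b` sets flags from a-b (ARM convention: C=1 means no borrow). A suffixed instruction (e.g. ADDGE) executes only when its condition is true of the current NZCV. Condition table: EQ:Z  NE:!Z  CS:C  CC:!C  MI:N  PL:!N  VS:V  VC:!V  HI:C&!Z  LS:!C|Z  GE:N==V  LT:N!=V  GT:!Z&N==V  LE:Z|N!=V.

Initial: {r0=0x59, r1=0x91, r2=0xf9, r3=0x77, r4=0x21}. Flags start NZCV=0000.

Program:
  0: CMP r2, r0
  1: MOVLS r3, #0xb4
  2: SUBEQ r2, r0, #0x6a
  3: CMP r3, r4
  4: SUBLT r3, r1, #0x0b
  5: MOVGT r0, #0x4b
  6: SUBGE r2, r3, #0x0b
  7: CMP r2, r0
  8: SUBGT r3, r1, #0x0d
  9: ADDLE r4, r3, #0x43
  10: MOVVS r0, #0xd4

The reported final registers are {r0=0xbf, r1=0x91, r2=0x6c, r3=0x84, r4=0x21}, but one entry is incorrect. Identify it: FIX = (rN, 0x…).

[0] flags=1010 → (cmp)
[1] flags=1010 LS?F → skip
[2] flags=1010 EQ?F → skip
[3] flags=0010 → (cmp)
[4] flags=0010 LT?F → skip
[5] flags=0010 GT?T → r0=0x4b
[6] flags=0010 GE?T → r2=0x6c
[7] flags=0010 → (cmp)
[8] flags=0010 GT?T → r3=0x84
[9] flags=0010 LE?F → skip
[10] flags=0010 VS?F → skip

FIX = (r0, 0x4b)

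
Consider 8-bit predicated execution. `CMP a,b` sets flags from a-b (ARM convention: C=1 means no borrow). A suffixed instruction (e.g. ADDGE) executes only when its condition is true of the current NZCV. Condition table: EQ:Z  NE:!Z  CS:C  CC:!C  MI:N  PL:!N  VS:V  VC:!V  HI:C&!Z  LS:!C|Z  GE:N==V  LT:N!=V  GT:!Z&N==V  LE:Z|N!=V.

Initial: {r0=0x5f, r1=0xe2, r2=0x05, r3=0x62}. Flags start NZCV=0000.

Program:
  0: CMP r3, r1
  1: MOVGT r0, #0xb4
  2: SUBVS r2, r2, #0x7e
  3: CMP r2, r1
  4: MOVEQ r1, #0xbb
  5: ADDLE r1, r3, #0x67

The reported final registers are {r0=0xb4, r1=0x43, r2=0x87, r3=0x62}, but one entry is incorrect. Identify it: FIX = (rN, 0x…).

FIX = (r1, 0xc9)

0: ✓ CMP  NZCV=1001
1: ✓ MOVGT  r0←0xb4
2: ✓ SUBVS  r2←0x87
3: ✓ CMP  NZCV=1000
4: · MOVEQ
5: ✓ ADDLE  r1←0xc9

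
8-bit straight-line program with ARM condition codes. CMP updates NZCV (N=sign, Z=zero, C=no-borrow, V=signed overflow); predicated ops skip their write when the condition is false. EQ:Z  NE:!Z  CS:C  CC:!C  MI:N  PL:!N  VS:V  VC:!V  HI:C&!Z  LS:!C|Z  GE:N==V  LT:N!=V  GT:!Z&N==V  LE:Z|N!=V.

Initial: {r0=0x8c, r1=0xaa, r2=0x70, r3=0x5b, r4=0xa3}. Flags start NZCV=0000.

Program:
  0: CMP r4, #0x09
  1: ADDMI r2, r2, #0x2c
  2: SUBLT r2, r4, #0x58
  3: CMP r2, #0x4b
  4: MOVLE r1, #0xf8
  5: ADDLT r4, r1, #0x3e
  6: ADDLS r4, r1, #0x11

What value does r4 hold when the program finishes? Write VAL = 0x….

[0] flags=1010 → (cmp)
[1] flags=1010 MI?T → r2=0x9c
[2] flags=1010 LT?T → r2=0x4b
[3] flags=0110 → (cmp)
[4] flags=0110 LE?T → r1=0xf8
[5] flags=0110 LT?F → skip
[6] flags=0110 LS?T → r4=0x09

VAL = 0x09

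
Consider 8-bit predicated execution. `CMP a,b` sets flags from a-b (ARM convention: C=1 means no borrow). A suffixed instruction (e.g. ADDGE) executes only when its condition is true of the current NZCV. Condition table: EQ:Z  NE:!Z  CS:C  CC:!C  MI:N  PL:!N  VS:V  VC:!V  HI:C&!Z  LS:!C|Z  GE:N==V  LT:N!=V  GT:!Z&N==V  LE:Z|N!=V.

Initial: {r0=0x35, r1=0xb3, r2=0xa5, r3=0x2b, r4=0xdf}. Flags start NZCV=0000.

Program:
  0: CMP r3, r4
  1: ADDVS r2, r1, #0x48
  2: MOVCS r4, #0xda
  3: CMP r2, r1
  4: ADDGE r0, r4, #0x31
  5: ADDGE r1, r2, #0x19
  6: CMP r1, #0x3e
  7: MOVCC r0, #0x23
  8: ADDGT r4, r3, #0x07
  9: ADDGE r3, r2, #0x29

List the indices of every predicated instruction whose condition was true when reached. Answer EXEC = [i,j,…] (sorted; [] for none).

0: ✓ CMP  NZCV=0000
1: · ADDVS
2: · MOVCS
3: ✓ CMP  NZCV=1000
4: · ADDGE
5: · ADDGE
6: ✓ CMP  NZCV=0011
7: · MOVCC
8: · ADDGT
9: · ADDGE

EXEC = []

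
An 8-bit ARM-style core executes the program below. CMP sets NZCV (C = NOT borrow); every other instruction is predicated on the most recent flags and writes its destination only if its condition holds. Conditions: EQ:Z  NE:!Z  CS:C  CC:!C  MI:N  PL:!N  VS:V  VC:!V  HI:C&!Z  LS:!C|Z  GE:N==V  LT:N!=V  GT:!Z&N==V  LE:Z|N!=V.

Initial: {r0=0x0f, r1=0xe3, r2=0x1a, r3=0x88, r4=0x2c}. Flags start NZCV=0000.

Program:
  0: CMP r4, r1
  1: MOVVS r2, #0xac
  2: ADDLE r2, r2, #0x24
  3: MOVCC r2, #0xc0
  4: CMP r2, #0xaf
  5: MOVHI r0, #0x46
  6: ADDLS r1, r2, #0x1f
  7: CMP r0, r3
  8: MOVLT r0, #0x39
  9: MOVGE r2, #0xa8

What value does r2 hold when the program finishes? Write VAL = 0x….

[0] flags=0000 → (cmp)
[1] flags=0000 VS?F → skip
[2] flags=0000 LE?F → skip
[3] flags=0000 CC?T → r2=0xc0
[4] flags=0010 → (cmp)
[5] flags=0010 HI?T → r0=0x46
[6] flags=0010 LS?F → skip
[7] flags=1001 → (cmp)
[8] flags=1001 LT?F → skip
[9] flags=1001 GE?T → r2=0xa8

VAL = 0xa8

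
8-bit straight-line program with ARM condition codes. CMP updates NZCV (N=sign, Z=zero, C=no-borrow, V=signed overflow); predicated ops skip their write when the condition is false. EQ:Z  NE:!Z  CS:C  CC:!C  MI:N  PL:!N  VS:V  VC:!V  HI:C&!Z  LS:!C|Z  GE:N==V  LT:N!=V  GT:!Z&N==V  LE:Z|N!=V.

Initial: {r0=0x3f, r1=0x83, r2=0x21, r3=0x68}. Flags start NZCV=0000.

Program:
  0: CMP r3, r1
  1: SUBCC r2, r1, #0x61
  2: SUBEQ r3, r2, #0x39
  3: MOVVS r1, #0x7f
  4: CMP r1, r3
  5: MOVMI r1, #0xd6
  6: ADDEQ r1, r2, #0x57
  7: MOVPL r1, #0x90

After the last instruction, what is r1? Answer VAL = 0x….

VAL = 0x90

[0] flags=1001 → (cmp)
[1] flags=1001 CC?T → r2=0x22
[2] flags=1001 EQ?F → skip
[3] flags=1001 VS?T → r1=0x7f
[4] flags=0010 → (cmp)
[5] flags=0010 MI?F → skip
[6] flags=0010 EQ?F → skip
[7] flags=0010 PL?T → r1=0x90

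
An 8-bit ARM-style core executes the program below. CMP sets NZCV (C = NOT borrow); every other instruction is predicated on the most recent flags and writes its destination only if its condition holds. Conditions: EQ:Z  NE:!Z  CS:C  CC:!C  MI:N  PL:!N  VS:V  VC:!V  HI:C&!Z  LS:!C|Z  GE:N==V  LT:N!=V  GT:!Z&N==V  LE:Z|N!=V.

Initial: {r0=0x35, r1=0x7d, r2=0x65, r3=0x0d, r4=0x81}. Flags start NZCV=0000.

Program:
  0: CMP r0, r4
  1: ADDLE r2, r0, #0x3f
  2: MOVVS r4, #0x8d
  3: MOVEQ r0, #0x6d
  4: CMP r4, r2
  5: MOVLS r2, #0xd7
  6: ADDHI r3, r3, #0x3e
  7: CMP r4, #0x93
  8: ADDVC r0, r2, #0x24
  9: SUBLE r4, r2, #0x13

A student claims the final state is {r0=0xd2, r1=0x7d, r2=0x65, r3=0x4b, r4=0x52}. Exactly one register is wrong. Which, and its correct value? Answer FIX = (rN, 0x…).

FIX = (r0, 0x89)

[0] flags=1001 → (cmp)
[1] flags=1001 LE?F → skip
[2] flags=1001 VS?T → r4=0x8d
[3] flags=1001 EQ?F → skip
[4] flags=0011 → (cmp)
[5] flags=0011 LS?F → skip
[6] flags=0011 HI?T → r3=0x4b
[7] flags=1000 → (cmp)
[8] flags=1000 VC?T → r0=0x89
[9] flags=1000 LE?T → r4=0x52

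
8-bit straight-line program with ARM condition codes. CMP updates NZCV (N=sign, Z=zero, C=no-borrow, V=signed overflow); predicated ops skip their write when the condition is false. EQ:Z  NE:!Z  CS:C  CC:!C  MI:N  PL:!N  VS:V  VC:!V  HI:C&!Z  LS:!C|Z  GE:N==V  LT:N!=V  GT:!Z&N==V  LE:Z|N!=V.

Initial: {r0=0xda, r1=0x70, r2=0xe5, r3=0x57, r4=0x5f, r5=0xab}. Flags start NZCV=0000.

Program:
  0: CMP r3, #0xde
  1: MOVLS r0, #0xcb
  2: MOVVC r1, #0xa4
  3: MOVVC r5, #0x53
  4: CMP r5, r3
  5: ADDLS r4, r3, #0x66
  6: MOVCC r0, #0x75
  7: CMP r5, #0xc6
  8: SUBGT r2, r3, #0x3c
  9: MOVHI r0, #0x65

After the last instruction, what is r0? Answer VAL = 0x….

VAL = 0x75

[0] flags=0000 → (cmp)
[1] flags=0000 LS?T → r0=0xcb
[2] flags=0000 VC?T → r1=0xa4
[3] flags=0000 VC?T → r5=0x53
[4] flags=1000 → (cmp)
[5] flags=1000 LS?T → r4=0xbd
[6] flags=1000 CC?T → r0=0x75
[7] flags=1001 → (cmp)
[8] flags=1001 GT?T → r2=0x1b
[9] flags=1001 HI?F → skip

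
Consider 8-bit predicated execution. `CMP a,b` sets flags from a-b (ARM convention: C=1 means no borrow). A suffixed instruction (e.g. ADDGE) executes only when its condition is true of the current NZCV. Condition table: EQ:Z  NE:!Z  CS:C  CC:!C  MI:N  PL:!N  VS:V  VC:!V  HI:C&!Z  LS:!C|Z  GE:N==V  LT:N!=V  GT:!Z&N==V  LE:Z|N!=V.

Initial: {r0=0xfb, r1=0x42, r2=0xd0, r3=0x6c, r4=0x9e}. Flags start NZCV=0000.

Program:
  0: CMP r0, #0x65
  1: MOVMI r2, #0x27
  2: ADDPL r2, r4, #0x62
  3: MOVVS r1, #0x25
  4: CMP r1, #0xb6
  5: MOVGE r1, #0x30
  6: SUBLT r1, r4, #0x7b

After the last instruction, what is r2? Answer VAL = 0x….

0: ✓ CMP  NZCV=1010
1: ✓ MOVMI  r2←0x27
2: · ADDPL
3: · MOVVS
4: ✓ CMP  NZCV=1001
5: ✓ MOVGE  r1←0x30
6: · SUBLT

VAL = 0x27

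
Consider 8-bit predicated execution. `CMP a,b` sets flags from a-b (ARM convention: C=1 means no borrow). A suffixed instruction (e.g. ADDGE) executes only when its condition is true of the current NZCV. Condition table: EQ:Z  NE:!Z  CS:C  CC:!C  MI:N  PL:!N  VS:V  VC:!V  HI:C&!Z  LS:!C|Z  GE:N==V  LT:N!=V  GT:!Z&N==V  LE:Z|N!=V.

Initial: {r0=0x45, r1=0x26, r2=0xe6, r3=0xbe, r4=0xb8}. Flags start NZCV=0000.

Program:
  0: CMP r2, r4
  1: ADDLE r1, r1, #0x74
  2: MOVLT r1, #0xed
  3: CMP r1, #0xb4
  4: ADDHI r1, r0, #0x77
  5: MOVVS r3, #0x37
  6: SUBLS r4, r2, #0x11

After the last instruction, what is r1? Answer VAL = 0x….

VAL = 0x26

0: ✓ CMP  NZCV=0010
1: · ADDLE
2: · MOVLT
3: ✓ CMP  NZCV=0000
4: · ADDHI
5: · MOVVS
6: ✓ SUBLS  r4←0xd5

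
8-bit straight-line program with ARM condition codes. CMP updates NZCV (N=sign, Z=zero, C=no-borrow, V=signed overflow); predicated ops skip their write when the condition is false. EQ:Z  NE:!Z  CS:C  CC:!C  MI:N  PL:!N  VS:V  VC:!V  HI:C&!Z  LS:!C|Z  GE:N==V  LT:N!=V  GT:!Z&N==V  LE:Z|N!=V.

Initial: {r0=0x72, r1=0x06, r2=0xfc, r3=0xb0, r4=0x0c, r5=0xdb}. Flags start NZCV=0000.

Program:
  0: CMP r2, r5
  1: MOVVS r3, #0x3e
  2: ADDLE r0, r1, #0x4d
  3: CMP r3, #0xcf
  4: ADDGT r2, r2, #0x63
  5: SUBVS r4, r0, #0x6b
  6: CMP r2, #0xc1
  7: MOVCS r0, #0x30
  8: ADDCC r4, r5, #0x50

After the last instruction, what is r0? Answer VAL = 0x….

[0] flags=0010 → (cmp)
[1] flags=0010 VS?F → skip
[2] flags=0010 LE?F → skip
[3] flags=1000 → (cmp)
[4] flags=1000 GT?F → skip
[5] flags=1000 VS?F → skip
[6] flags=0010 → (cmp)
[7] flags=0010 CS?T → r0=0x30
[8] flags=0010 CC?F → skip

VAL = 0x30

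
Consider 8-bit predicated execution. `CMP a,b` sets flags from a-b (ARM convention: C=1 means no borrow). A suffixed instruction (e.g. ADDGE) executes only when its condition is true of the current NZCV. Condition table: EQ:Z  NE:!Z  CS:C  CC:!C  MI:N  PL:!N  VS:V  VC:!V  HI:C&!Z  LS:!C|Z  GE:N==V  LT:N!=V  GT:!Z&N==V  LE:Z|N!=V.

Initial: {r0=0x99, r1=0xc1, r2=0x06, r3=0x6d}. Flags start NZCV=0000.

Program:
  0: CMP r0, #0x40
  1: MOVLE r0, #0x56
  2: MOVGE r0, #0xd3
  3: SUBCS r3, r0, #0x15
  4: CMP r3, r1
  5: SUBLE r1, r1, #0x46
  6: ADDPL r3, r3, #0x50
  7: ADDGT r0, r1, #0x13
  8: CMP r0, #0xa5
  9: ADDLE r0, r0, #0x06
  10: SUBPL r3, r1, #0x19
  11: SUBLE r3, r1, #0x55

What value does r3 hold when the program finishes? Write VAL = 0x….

0: ✓ CMP  NZCV=0011
1: ✓ MOVLE  r0←0x56
2: · MOVGE
3: ✓ SUBCS  r3←0x41
4: ✓ CMP  NZCV=1001
5: · SUBLE
6: · ADDPL
7: ✓ ADDGT  r0←0xd4
8: ✓ CMP  NZCV=0010
9: · ADDLE
10: ✓ SUBPL  r3←0xa8
11: · SUBLE

VAL = 0xa8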